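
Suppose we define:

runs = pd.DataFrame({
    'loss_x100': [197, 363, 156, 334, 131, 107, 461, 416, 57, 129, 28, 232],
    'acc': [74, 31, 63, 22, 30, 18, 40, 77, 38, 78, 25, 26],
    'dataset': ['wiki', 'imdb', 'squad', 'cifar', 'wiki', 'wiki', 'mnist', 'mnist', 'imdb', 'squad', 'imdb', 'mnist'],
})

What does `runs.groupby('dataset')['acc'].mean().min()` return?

group by dataset, mean of acc:
dataset
cifar    22.000000
imdb     31.333333
mnist    47.666667
squad    70.500000
wiki     40.666667
Name: acc, dtype: float64
Then the min of the resulting series: 22.0

22.0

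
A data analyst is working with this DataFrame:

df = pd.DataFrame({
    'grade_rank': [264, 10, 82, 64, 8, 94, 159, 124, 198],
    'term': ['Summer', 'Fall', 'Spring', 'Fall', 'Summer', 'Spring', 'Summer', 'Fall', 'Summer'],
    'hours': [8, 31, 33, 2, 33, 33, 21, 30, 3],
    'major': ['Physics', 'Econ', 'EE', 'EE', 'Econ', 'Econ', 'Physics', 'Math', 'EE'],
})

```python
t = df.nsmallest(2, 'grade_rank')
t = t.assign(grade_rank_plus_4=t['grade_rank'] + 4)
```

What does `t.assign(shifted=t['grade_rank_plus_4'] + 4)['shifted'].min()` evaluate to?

16

take 2 rows with smallest grade_rank:
   grade_rank    term  hours major
4           8  Summer     33  Econ
1          10    Fall     31  Econ
add column grade_rank_plus_4 = t['grade_rank'] + 4:
   grade_rank    term  hours major  grade_rank_plus_4
4           8  Summer     33  Econ                 12
1          10    Fall     31  Econ                 14
add column shifted = t['grade_rank_plus_4'] + 4:
   grade_rank    term  hours major  grade_rank_plus_4  shifted
4           8  Summer     33  Econ                 12       16
1          10    Fall     31  Econ                 14       18
Hence 16.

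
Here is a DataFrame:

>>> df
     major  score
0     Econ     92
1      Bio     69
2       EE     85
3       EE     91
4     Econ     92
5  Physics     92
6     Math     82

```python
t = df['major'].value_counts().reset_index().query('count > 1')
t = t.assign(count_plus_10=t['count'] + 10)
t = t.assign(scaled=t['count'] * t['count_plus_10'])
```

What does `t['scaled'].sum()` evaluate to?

value_counts of major:
major
Econ       2
EE         2
Bio        1
Physics    1
Math       1
Name: count, dtype: int64
reset_index():
     major  count
0     Econ      2
1       EE      2
2      Bio      1
3  Physics      1
4     Math      1
filter rows where count > 1:
  major  count
0  Econ      2
1    EE      2
add column count_plus_10 = t['count'] + 10:
  major  count  count_plus_10
0  Econ      2             12
1    EE      2             12
add column scaled = t['count'] * t['count_plus_10']:
  major  count  count_plus_10  scaled
0  Econ      2             12      24
1    EE      2             12      24
Hence 48.

48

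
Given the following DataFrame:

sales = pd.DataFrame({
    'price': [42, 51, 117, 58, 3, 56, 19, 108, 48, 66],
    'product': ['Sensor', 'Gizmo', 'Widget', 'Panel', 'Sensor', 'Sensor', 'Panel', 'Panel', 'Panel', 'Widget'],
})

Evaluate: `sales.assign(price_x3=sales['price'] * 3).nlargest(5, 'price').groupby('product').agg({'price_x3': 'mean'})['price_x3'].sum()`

691.5

add column price_x3 = sales['price'] * 3:
   price product  price_x3
0     42  Sensor       126
1     51   Gizmo       153
2    117  Widget       351
3     58   Panel       174
4      3  Sensor         9
5     56  Sensor       168
6     19   Panel        57
7    108   Panel       324
8     48   Panel       144
9     66  Widget       198
take 5 rows with largest price:
   price product  price_x3
2    117  Widget       351
7    108   Panel       324
9     66  Widget       198
3     58   Panel       174
5     56  Sensor       168
group by product, mean of price_x3:
         price_x3
product          
Panel       249.0
Sensor      168.0
Widget      274.5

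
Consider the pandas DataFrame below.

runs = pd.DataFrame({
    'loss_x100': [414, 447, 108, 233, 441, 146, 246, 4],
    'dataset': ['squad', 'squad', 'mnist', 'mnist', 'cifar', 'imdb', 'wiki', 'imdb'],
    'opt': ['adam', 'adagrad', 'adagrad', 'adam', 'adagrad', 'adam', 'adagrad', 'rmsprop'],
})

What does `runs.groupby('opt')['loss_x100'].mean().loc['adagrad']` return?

310.5

group by opt, mean of loss_x100:
opt
adagrad    310.500000
adam       264.333333
rmsprop      4.000000
Name: loss_x100, dtype: float64
The value at index 'adagrad' is 310.5.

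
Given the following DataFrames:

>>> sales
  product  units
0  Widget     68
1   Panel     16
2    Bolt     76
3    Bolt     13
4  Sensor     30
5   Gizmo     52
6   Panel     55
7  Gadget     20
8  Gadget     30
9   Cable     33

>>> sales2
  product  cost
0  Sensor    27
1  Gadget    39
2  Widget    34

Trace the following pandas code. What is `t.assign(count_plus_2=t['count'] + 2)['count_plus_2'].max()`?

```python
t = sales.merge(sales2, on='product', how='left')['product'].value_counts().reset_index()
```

merge on 'product' (how='left') → 10 rows:
  product  units  cost
0  Widget     68  34.0
1   Panel     16   NaN
2    Bolt     76   NaN
3    Bolt     13   NaN
4  Sensor     30  27.0
5   Gizmo     52   NaN
6   Panel     55   NaN
7  Gadget     20  39.0
8  Gadget     30  39.0
9   Cable     33   NaN
value_counts of product:
product
Panel     2
Bolt      2
Gadget    2
Widget    1
Sensor    1
Gizmo     1
Cable     1
Name: count, dtype: int64
reset_index():
  product  count
0   Panel      2
1    Bolt      2
2  Gadget      2
3  Widget      1
4  Sensor      1
5   Gizmo      1
6   Cable      1
add column count_plus_2 = t['count'] + 2:
  product  count  count_plus_2
0   Panel      2             4
1    Bolt      2             4
2  Gadget      2             4
3  Widget      1             3
4  Sensor      1             3
5   Gizmo      1             3
6   Cable      1             3
Taking the max of column 'count_plus_2' gives 4.

4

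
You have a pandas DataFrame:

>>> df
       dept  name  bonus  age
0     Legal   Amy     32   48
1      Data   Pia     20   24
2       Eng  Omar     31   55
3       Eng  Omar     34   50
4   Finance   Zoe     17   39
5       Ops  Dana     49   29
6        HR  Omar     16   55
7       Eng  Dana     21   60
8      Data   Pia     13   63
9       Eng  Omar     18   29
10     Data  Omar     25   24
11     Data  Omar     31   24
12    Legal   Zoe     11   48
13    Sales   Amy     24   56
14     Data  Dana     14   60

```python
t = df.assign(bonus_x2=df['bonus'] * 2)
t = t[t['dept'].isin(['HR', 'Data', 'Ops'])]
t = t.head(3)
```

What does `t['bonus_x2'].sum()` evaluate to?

170

add column bonus_x2 = df['bonus'] * 2:
       dept  name  bonus  age  bonus_x2
0     Legal   Amy     32   48        64
1      Data   Pia     20   24        40
2       Eng  Omar     31   55        62
3       Eng  Omar     34   50        68
4   Finance   Zoe     17   39        34
5       Ops  Dana     49   29        98
6        HR  Omar     16   55        32
7       Eng  Dana     21   60        42
8      Data   Pia     13   63        26
9       Eng  Omar     18   29        36
10     Data  Omar     25   24        50
11     Data  Omar     31   24        62
12    Legal   Zoe     11   48        22
13    Sales   Amy     24   56        48
14     Data  Dana     14   60        28
filter rows where dept in ['HR', 'Data', 'Ops']:
    dept  name  bonus  age  bonus_x2
1   Data   Pia     20   24        40
5    Ops  Dana     49   29        98
6     HR  Omar     16   55        32
8   Data   Pia     13   63        26
10  Data  Omar     25   24        50
11  Data  Omar     31   24        62
14  Data  Dana     14   60        28
take first 3 rows:
   dept  name  bonus  age  bonus_x2
1  Data   Pia     20   24        40
5   Ops  Dana     49   29        98
6    HR  Omar     16   55        32
sum of column 'bonus_x2' → 170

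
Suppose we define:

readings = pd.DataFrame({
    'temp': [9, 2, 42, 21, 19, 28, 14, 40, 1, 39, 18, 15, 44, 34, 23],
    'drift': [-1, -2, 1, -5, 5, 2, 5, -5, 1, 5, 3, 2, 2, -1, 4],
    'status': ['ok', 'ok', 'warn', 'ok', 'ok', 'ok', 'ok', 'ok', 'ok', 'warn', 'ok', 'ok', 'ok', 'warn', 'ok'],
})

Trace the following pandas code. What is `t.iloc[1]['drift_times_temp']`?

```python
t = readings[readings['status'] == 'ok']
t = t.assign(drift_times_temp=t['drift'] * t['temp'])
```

-4

filter rows where status == 'ok':
    temp  drift status
0      9     -1     ok
1      2     -2     ok
3     21     -5     ok
4     19      5     ok
5     28      2     ok
6     14      5     ok
7     40     -5     ok
8      1      1     ok
10    18      3     ok
11    15      2     ok
12    44      2     ok
14    23      4     ok
add column drift_times_temp = t['drift'] * t['temp']:
    temp  drift status  drift_times_temp
0      9     -1     ok                -9
1      2     -2     ok                -4
3     21     -5     ok              -105
4     19      5     ok                95
5     28      2     ok                56
6     14      5     ok                70
7     40     -5     ok              -200
8      1      1     ok                 1
10    18      3     ok                54
11    15      2     ok                30
12    44      2     ok                88
14    23      4     ok                92
So iloc[1]['drift_times_temp'] = -4.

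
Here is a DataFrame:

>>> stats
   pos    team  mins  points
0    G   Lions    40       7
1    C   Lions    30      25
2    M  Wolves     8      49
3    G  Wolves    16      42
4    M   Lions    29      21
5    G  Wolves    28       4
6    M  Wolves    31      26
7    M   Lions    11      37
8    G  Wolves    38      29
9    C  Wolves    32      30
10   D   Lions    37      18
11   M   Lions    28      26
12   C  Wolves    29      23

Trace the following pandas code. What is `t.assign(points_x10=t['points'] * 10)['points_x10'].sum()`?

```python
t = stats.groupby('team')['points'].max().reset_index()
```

860

group by team, max of points:
team
Lions     37
Wolves    49
Name: points, dtype: int64
reset_index():
     team  points
0   Lions      37
1  Wolves      49
add column points_x10 = t['points'] * 10:
     team  points  points_x10
0   Lions      37         370
1  Wolves      49         490
Taking the sum of column 'points_x10' gives 860.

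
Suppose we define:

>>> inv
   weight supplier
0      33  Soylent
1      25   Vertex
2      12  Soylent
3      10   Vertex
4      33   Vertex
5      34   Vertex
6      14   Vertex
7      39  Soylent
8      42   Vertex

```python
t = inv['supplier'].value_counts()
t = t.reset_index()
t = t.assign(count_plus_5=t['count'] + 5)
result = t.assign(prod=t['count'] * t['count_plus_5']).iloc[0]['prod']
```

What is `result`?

66

value_counts of supplier:
supplier
Vertex     6
Soylent    3
Name: count, dtype: int64
reset_index():
  supplier  count
0   Vertex      6
1  Soylent      3
add column count_plus_5 = t['count'] + 5:
  supplier  count  count_plus_5
0   Vertex      6            11
1  Soylent      3             8
add column prod = t['count'] * t['count_plus_5']:
  supplier  count  count_plus_5  prod
0   Vertex      6            11    66
1  Soylent      3             8    24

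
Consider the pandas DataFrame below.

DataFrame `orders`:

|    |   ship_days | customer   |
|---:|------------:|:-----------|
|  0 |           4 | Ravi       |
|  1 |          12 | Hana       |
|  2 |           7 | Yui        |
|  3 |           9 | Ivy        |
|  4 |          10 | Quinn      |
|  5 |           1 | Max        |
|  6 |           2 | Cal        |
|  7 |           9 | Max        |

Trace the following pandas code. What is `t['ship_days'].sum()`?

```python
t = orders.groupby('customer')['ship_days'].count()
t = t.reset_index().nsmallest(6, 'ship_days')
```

group by customer, count of ship_days:
customer
Cal      1
Hana     1
Ivy      1
Max      2
Quinn    1
Ravi     1
Yui      1
Name: ship_days, dtype: int64
reset_index():
  customer  ship_days
0      Cal          1
1     Hana          1
2      Ivy          1
3      Max          2
4    Quinn          1
5     Ravi          1
6      Yui          1
take 6 rows with smallest ship_days:
  customer  ship_days
0      Cal          1
1     Hana          1
2      Ivy          1
4    Quinn          1
5     Ravi          1
6      Yui          1
Then the sum of column 'ship_days': 6

6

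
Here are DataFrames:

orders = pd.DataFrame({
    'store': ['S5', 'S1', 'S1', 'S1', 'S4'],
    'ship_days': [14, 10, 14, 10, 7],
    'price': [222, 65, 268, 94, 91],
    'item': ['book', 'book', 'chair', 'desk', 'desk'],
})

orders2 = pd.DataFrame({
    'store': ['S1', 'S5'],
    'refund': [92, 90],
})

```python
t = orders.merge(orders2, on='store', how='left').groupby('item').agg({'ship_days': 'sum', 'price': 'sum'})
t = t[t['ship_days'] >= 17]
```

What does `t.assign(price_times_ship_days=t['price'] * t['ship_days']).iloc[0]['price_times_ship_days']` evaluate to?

merge on 'store' (how='left') → 5 rows:
  store  ship_days  price   item  refund
0    S5         14    222   book    90.0
1    S1         10     65   book    92.0
2    S1         14    268  chair    92.0
3    S1         10     94   desk    92.0
4    S4          7     91   desk     NaN
group by item: sum(ship_days), sum(price):
       ship_days  price
item                   
book          24    287
chair         14    268
desk          17    185
filter rows where ship_days >= 17:
      ship_days  price
item                  
book         24    287
desk         17    185
add column price_times_ship_days = t['price'] * t['ship_days']:
      ship_days  price  price_times_ship_days
item                                         
book         24    287                   6888
desk         17    185                   3145

6888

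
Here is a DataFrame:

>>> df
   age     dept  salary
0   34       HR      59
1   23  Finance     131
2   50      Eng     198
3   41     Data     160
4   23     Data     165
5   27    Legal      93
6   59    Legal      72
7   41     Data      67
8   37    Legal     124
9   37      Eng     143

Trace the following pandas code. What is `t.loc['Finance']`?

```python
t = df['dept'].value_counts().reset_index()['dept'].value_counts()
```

value_counts of dept:
dept
Data       3
Legal      3
Eng        2
HR         1
Finance    1
Name: count, dtype: int64
reset_index():
      dept  count
0     Data      3
1    Legal      3
2      Eng      2
3       HR      1
4  Finance      1
value_counts of dept:
dept
Data       1
Legal      1
Eng        1
HR         1
Finance    1
Name: count, dtype: int64
value at index 'Finance' → 1

1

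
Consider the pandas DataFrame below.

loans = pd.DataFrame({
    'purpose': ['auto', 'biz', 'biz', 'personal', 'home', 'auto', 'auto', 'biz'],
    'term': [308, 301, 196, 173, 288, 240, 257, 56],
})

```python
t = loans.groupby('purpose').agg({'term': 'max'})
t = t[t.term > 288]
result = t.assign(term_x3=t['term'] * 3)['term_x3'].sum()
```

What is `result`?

1827

group by purpose, max of term:
          term
purpose       
auto       308
biz        301
home       288
personal   173
filter rows where term > 288:
         term
purpose      
auto      308
biz       301
add column term_x3 = t['term'] * 3:
         term  term_x3
purpose               
auto      308      924
biz       301      903
Finally, sum of column 'term_x3' = 1827.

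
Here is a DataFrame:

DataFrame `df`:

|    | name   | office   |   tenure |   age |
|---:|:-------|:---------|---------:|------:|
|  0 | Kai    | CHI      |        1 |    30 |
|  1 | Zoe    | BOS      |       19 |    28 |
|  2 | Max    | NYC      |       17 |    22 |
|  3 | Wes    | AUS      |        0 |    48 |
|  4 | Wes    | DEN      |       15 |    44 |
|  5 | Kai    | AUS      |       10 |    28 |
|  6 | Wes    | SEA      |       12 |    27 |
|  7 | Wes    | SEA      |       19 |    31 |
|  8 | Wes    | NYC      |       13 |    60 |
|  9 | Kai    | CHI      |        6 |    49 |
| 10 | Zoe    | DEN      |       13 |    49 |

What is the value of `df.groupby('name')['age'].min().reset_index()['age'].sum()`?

105

group by name, min of age:
name
Kai    28
Max    22
Wes    27
Zoe    28
Name: age, dtype: int64
reset_index():
  name  age
0  Kai   28
1  Max   22
2  Wes   27
3  Zoe   28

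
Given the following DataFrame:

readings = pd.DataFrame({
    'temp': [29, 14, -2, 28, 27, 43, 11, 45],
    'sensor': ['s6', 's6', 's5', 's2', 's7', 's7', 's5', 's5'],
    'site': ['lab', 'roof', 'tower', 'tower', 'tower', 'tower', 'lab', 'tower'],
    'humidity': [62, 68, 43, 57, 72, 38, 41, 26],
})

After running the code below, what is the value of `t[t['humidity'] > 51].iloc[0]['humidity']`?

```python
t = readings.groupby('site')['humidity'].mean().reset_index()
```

group by site, mean of humidity:
site
lab      51.5
roof     68.0
tower    47.2
Name: humidity, dtype: float64
reset_index():
    site  humidity
0    lab      51.5
1   roof      68.0
2  tower      47.2
filter rows where humidity > 51:
   site  humidity
0   lab      51.5
1  roof      68.0
So iloc[0]['humidity'] = 51.5.

51.5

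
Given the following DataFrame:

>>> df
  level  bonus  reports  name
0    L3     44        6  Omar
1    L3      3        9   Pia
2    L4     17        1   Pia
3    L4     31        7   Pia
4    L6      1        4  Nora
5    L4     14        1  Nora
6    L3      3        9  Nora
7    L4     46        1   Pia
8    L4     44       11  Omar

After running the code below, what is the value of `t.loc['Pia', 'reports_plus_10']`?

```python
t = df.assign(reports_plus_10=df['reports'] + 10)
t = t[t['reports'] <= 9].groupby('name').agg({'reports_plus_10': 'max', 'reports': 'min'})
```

add column reports_plus_10 = df['reports'] + 10:
  level  bonus  reports  name  reports_plus_10
0    L3     44        6  Omar               16
1    L3      3        9   Pia               19
2    L4     17        1   Pia               11
3    L4     31        7   Pia               17
4    L6      1        4  Nora               14
5    L4     14        1  Nora               11
6    L3      3        9  Nora               19
7    L4     46        1   Pia               11
8    L4     44       11  Omar               21
filter rows where reports <= 9:
  level  bonus  reports  name  reports_plus_10
0    L3     44        6  Omar               16
1    L3      3        9   Pia               19
2    L4     17        1   Pia               11
3    L4     31        7   Pia               17
4    L6      1        4  Nora               14
5    L4     14        1  Nora               11
6    L3      3        9  Nora               19
7    L4     46        1   Pia               11
group by name: max(reports_plus_10), min(reports):
      reports_plus_10  reports
name                          
Nora               19        1
Omar               16        6
Pia                19        1
Finally, value at row 'Pia', column 'reports_plus_10' = 19.

19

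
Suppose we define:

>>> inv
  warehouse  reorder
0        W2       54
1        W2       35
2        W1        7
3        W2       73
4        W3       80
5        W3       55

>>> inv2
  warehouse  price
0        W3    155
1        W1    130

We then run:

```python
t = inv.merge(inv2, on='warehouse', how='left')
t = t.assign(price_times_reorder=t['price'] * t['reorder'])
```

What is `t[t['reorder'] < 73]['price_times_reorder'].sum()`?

9435.0

merge on 'warehouse' (how='left') → 6 rows:
  warehouse  reorder  price
0        W2       54    NaN
1        W2       35    NaN
2        W1        7  130.0
3        W2       73    NaN
4        W3       80  155.0
5        W3       55  155.0
add column price_times_reorder = t['price'] * t['reorder']:
  warehouse  reorder  price  price_times_reorder
0        W2       54    NaN                  NaN
1        W2       35    NaN                  NaN
2        W1        7  130.0                910.0
3        W2       73    NaN                  NaN
4        W3       80  155.0              12400.0
5        W3       55  155.0               8525.0
filter rows where reorder < 73:
  warehouse  reorder  price  price_times_reorder
0        W2       54    NaN                  NaN
1        W2       35    NaN                  NaN
2        W1        7  130.0                910.0
5        W3       55  155.0               8525.0
sum of column 'price_times_reorder' → 9435.0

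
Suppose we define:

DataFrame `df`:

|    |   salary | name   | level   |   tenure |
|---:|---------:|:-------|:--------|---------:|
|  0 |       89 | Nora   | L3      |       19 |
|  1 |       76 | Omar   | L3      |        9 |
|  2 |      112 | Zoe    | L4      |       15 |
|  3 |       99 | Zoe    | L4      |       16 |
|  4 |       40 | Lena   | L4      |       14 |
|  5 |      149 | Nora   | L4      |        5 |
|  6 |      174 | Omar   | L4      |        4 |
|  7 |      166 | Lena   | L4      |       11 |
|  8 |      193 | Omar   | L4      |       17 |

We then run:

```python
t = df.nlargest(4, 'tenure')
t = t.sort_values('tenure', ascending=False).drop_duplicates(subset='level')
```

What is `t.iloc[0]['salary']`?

89

take 4 rows with largest tenure:
   salary  name level  tenure
0      89  Nora    L3      19
8     193  Omar    L4      17
3      99   Zoe    L4      16
2     112   Zoe    L4      15
sort by tenure descending:
   salary  name level  tenure
0      89  Nora    L3      19
8     193  Omar    L4      17
3      99   Zoe    L4      16
2     112   Zoe    L4      15
drop duplicate level (keep=first):
   salary  name level  tenure
0      89  Nora    L3      19
8     193  Omar    L4      17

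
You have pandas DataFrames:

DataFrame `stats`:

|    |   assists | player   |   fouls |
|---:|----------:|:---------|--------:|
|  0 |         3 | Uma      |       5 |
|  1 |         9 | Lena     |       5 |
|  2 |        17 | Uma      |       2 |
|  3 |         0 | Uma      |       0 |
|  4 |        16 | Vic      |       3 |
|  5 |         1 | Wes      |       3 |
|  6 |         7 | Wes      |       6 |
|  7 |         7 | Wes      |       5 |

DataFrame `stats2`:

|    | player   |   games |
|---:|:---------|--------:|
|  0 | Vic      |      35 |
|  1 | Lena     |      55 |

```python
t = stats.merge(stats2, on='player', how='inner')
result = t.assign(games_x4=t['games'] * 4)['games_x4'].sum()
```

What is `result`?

merge on 'player' (how='inner') → 2 rows:
   assists player  fouls  games
0        9   Lena      5     55
1       16    Vic      3     35
add column games_x4 = t['games'] * 4:
   assists player  fouls  games  games_x4
0        9   Lena      5     55       220
1       16    Vic      3     35       140
The sum of column 'games_x4' is 360.

360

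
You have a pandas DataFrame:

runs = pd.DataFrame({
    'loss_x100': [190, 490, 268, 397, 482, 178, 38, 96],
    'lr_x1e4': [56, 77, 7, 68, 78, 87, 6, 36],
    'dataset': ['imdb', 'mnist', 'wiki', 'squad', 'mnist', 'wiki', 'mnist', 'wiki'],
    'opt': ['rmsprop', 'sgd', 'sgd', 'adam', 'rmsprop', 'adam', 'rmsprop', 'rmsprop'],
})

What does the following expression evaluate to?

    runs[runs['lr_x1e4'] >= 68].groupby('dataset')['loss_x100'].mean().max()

486.0

filter rows where lr_x1e4 >= 68:
   loss_x100  lr_x1e4 dataset      opt
1        490       77   mnist      sgd
3        397       68   squad     adam
4        482       78   mnist  rmsprop
5        178       87    wiki     adam
group by dataset, mean of loss_x100:
dataset
mnist    486.0
squad    397.0
wiki     178.0
Name: loss_x100, dtype: float64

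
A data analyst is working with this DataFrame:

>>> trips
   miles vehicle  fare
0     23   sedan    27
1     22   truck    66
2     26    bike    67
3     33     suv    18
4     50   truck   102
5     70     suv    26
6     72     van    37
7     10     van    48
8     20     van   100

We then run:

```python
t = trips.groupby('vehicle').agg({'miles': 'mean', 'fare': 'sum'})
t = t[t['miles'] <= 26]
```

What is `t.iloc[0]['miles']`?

group by vehicle: mean(miles), sum(fare):
         miles  fare
vehicle             
bike      26.0    67
sedan     23.0    27
suv       51.5    44
truck     36.0   168
van       34.0   185
filter rows where miles <= 26:
         miles  fare
vehicle             
bike      26.0    67
sedan     23.0    27

26.0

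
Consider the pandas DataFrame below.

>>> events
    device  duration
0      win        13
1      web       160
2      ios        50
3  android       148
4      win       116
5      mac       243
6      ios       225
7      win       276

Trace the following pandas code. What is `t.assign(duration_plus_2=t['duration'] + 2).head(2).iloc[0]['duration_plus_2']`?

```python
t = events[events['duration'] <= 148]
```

15

filter rows where duration <= 148:
    device  duration
0      win        13
2      ios        50
3  android       148
4      win       116
add column duration_plus_2 = t['duration'] + 2:
    device  duration  duration_plus_2
0      win        13               15
2      ios        50               52
3  android       148              150
4      win       116              118
take first 2 rows:
  device  duration  duration_plus_2
0    win        13               15
2    ios        50               52
Reading off the value at position 0, column 'duration_plus_2', we get 15.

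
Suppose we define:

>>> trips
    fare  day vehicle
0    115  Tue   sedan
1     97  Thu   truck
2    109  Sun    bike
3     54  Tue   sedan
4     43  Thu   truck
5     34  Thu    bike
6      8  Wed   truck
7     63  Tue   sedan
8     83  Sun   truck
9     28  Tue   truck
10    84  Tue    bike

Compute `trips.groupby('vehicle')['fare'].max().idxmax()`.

group by vehicle, max of fare:
vehicle
bike     109
sedan    115
truck     97
Name: fare, dtype: int64
Then the label with the largest value: sedan

sedan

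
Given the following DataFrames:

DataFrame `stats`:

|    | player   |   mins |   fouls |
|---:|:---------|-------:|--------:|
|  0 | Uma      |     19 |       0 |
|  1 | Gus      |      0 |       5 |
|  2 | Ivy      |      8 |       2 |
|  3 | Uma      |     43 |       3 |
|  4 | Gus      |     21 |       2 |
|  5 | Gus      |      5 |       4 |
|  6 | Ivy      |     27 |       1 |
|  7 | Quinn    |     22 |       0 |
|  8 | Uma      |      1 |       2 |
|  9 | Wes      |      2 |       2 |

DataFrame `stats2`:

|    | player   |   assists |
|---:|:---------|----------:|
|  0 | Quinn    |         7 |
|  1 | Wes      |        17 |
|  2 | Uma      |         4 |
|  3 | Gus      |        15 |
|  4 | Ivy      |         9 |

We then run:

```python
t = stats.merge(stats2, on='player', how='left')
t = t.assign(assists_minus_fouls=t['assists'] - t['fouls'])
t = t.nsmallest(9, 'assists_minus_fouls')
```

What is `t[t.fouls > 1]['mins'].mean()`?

13.0

merge on 'player' (how='left') → 10 rows:
  player  mins  fouls  assists
0    Uma    19      0        4
1    Gus     0      5       15
2    Ivy     8      2        9
3    Uma    43      3        4
4    Gus    21      2       15
5    Gus     5      4       15
6    Ivy    27      1        9
7  Quinn    22      0        7
8    Uma     1      2        4
9    Wes     2      2       17
add column assists_minus_fouls = t['assists'] - t['fouls']:
  player  mins  fouls  assists  assists_minus_fouls
0    Uma    19      0        4                    4
1    Gus     0      5       15                   10
2    Ivy     8      2        9                    7
3    Uma    43      3        4                    1
4    Gus    21      2       15                   13
5    Gus     5      4       15                   11
6    Ivy    27      1        9                    8
7  Quinn    22      0        7                    7
8    Uma     1      2        4                    2
9    Wes     2      2       17                   15
take 9 rows with smallest assists_minus_fouls:
  player  mins  fouls  assists  assists_minus_fouls
3    Uma    43      3        4                    1
8    Uma     1      2        4                    2
0    Uma    19      0        4                    4
2    Ivy     8      2        9                    7
7  Quinn    22      0        7                    7
6    Ivy    27      1        9                    8
1    Gus     0      5       15                   10
5    Gus     5      4       15                   11
4    Gus    21      2       15                   13
filter rows where fouls > 1:
  player  mins  fouls  assists  assists_minus_fouls
3    Uma    43      3        4                    1
8    Uma     1      2        4                    2
2    Ivy     8      2        9                    7
1    Gus     0      5       15                   10
5    Gus     5      4       15                   11
4    Gus    21      2       15                   13
Hence 13.0.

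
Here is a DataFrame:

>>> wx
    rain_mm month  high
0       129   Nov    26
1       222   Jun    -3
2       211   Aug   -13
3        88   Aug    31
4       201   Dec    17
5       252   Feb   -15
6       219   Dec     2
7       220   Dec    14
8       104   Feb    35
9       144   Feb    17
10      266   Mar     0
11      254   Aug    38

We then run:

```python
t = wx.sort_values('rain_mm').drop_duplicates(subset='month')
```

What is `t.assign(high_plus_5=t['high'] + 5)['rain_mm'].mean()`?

sort by rain_mm:
    rain_mm month  high
3        88   Aug    31
8       104   Feb    35
0       129   Nov    26
9       144   Feb    17
4       201   Dec    17
2       211   Aug   -13
6       219   Dec     2
7       220   Dec    14
1       222   Jun    -3
5       252   Feb   -15
11      254   Aug    38
10      266   Mar     0
drop duplicate month (keep=first):
    rain_mm month  high
3        88   Aug    31
8       104   Feb    35
0       129   Nov    26
4       201   Dec    17
1       222   Jun    -3
10      266   Mar     0
add column high_plus_5 = t['high'] + 5:
    rain_mm month  high  high_plus_5
3        88   Aug    31           36
8       104   Feb    35           40
0       129   Nov    26           31
4       201   Dec    17           22
1       222   Jun    -3            2
10      266   Mar     0            5

168.333333333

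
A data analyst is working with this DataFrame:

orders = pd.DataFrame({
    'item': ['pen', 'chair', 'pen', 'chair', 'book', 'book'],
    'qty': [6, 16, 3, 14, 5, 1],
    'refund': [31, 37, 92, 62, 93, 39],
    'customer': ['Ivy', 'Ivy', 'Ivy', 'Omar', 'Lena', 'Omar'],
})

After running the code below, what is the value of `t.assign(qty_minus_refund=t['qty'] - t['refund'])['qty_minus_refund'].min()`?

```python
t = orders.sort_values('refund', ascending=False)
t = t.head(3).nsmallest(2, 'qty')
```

-89

sort by refund descending:
    item  qty  refund customer
4   book    5      93     Lena
2    pen    3      92      Ivy
3  chair   14      62     Omar
5   book    1      39     Omar
1  chair   16      37      Ivy
0    pen    6      31      Ivy
take first 3 rows:
    item  qty  refund customer
4   book    5      93     Lena
2    pen    3      92      Ivy
3  chair   14      62     Omar
take 2 rows with smallest qty:
   item  qty  refund customer
2   pen    3      92      Ivy
4  book    5      93     Lena
add column qty_minus_refund = t['qty'] - t['refund']:
   item  qty  refund customer  qty_minus_refund
2   pen    3      92      Ivy               -89
4  book    5      93     Lena               -88
The min of column 'qty_minus_refund' is -89.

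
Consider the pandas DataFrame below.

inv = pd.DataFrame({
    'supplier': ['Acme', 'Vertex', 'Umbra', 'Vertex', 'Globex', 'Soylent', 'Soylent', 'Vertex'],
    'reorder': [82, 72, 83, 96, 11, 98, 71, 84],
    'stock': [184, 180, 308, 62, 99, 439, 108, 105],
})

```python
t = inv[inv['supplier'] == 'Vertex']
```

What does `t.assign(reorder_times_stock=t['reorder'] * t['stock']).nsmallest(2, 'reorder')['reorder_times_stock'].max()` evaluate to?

filter rows where supplier == 'Vertex':
  supplier  reorder  stock
1   Vertex       72    180
3   Vertex       96     62
7   Vertex       84    105
add column reorder_times_stock = t['reorder'] * t['stock']:
  supplier  reorder  stock  reorder_times_stock
1   Vertex       72    180                12960
3   Vertex       96     62                 5952
7   Vertex       84    105                 8820
take 2 rows with smallest reorder:
  supplier  reorder  stock  reorder_times_stock
1   Vertex       72    180                12960
7   Vertex       84    105                 8820

12960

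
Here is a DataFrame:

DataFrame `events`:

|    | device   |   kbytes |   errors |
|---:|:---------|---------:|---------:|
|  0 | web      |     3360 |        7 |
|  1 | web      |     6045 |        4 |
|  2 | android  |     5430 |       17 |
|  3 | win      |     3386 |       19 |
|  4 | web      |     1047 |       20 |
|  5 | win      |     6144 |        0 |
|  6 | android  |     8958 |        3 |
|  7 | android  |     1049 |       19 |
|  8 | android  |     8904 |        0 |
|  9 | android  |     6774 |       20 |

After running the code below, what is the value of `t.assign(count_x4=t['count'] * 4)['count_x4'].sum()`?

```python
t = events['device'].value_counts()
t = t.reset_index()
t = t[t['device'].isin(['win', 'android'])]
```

value_counts of device:
device
android    5
web        3
win        2
Name: count, dtype: int64
reset_index():
    device  count
0  android      5
1      web      3
2      win      2
filter rows where device in ['win', 'android']:
    device  count
0  android      5
2      win      2
add column count_x4 = t['count'] * 4:
    device  count  count_x4
0  android      5        20
2      win      2         8
The sum of column 'count_x4' is 28.

28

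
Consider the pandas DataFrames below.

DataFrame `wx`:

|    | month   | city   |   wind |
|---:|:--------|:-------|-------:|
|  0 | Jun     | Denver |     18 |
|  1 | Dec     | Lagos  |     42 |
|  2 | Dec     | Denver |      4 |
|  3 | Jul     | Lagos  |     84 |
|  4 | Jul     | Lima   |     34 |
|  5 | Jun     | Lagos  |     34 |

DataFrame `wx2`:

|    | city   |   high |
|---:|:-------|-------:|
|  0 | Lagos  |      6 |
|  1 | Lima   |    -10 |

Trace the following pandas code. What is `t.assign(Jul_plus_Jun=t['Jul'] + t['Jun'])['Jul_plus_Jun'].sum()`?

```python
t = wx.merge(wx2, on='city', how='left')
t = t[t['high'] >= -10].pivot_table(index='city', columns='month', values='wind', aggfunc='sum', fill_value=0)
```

152

merge on 'city' (how='left') → 6 rows:
  month    city  wind  high
0   Jun  Denver    18   NaN
1   Dec   Lagos    42   6.0
2   Dec  Denver     4   NaN
3   Jul   Lagos    84   6.0
4   Jul    Lima    34 -10.0
5   Jun   Lagos    34   6.0
filter rows where high >= -10:
  month   city  wind  high
1   Dec  Lagos    42   6.0
3   Jul  Lagos    84   6.0
4   Jul   Lima    34 -10.0
5   Jun  Lagos    34   6.0
pivot: rows=city, cols=month, sum(wind):
month  Dec  Jul  Jun
city                
Lagos   42   84   34
Lima     0   34    0
add column Jul_plus_Jun = t['Jul'] + t['Jun']:
month  Dec  Jul  Jun  Jul_plus_Jun
city                              
Lagos   42   84   34           118
Lima     0   34    0            34
Finally, sum of column 'Jul_plus_Jun' = 152.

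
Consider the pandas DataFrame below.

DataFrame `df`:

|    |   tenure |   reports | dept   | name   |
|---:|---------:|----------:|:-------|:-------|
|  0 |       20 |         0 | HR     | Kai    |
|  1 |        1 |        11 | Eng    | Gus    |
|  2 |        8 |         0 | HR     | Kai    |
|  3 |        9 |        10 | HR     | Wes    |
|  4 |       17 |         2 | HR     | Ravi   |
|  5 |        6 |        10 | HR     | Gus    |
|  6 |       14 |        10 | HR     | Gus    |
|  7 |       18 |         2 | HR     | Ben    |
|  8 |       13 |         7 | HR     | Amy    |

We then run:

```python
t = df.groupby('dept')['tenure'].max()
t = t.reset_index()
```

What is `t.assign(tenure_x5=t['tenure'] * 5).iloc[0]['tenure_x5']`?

group by dept, max of tenure:
dept
Eng     1
HR     20
Name: tenure, dtype: int64
reset_index():
  dept  tenure
0  Eng       1
1   HR      20
add column tenure_x5 = t['tenure'] * 5:
  dept  tenure  tenure_x5
0  Eng       1          5
1   HR      20        100

5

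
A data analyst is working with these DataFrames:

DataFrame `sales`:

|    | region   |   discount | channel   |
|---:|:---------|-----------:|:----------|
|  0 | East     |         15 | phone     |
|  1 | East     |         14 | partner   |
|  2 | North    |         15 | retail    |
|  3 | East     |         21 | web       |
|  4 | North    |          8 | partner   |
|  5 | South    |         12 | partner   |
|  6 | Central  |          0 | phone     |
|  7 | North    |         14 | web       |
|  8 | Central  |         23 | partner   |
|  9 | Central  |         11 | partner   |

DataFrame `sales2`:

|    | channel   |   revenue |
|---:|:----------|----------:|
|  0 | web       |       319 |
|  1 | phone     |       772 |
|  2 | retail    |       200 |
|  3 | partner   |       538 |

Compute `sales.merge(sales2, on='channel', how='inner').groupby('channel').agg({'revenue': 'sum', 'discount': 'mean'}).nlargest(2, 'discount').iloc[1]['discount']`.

merge on 'channel' (how='inner') → 10 rows:
    region  discount  channel  revenue
0     East        15    phone      772
1     East        14  partner      538
2    North        15   retail      200
3     East        21      web      319
4    North         8  partner      538
5    South        12  partner      538
6  Central         0    phone      772
7    North        14      web      319
8  Central        23  partner      538
9  Central        11  partner      538
group by channel: sum(revenue), mean(discount):
         revenue  discount
channel                   
partner     2690      13.6
phone       1544       7.5
retail       200      15.0
web          638      17.5
take 2 rows with largest discount:
         revenue  discount
channel                   
web          638      17.5
retail       200      15.0
Taking the value at position 1, column 'discount' gives 15.0.

15.0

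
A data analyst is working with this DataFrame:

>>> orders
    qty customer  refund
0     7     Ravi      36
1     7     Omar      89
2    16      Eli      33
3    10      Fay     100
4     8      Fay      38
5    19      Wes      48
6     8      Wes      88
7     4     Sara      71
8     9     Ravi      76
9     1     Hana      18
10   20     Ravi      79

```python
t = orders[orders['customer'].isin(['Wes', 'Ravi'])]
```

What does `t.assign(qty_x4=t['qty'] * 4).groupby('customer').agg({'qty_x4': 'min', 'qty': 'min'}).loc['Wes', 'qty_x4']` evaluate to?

filter rows where customer in ['Wes', 'Ravi']:
    qty customer  refund
0     7     Ravi      36
5    19      Wes      48
6     8      Wes      88
8     9     Ravi      76
10   20     Ravi      79
add column qty_x4 = t['qty'] * 4:
    qty customer  refund  qty_x4
0     7     Ravi      36      28
5    19      Wes      48      76
6     8      Wes      88      32
8     9     Ravi      76      36
10   20     Ravi      79      80
group by customer: min(qty_x4), min(qty):
          qty_x4  qty
customer             
Ravi          28    7
Wes           32    8
Finally, value at row 'Wes', column 'qty_x4' = 32.

32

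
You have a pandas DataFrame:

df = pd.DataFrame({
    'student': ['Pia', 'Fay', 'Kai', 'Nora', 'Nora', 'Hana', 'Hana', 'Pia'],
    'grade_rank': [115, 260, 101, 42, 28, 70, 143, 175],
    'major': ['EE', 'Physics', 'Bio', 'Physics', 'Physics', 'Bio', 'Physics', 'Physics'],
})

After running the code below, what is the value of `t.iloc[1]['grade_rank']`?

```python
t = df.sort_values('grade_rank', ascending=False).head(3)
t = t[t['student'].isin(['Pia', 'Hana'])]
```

143

sort by grade_rank descending:
  student  grade_rank    major
1     Fay         260  Physics
7     Pia         175  Physics
6    Hana         143  Physics
0     Pia         115       EE
2     Kai         101      Bio
5    Hana          70      Bio
3    Nora          42  Physics
4    Nora          28  Physics
take first 3 rows:
  student  grade_rank    major
1     Fay         260  Physics
7     Pia         175  Physics
6    Hana         143  Physics
filter rows where student in ['Pia', 'Hana']:
  student  grade_rank    major
7     Pia         175  Physics
6    Hana         143  Physics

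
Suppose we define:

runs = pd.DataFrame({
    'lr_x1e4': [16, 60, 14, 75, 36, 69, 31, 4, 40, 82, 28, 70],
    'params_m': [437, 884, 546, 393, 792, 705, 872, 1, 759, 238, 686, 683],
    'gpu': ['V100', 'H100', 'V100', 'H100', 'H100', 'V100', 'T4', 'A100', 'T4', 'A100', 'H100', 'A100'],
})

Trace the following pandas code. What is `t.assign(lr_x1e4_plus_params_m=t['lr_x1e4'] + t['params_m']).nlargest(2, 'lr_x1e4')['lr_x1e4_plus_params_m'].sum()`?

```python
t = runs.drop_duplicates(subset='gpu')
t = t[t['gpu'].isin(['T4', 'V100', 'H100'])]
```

1847

drop duplicate gpu (keep=first):
   lr_x1e4  params_m   gpu
0       16       437  V100
1       60       884  H100
6       31       872    T4
7        4         1  A100
filter rows where gpu in ['T4', 'V100', 'H100']:
   lr_x1e4  params_m   gpu
0       16       437  V100
1       60       884  H100
6       31       872    T4
add column lr_x1e4_plus_params_m = t['lr_x1e4'] + t['params_m']:
   lr_x1e4  params_m   gpu  lr_x1e4_plus_params_m
0       16       437  V100                    453
1       60       884  H100                    944
6       31       872    T4                    903
take 2 rows with largest lr_x1e4:
   lr_x1e4  params_m   gpu  lr_x1e4_plus_params_m
1       60       884  H100                    944
6       31       872    T4                    903
Hence 1847.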